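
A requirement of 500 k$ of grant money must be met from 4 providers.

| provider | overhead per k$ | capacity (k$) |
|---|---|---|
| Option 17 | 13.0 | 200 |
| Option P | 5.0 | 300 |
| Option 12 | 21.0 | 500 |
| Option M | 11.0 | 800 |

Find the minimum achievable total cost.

Cheapest first:
Take 300 from Option P at 5.0 ; need 200 more.
Option M at 11.0: take 200 of its 800 ; requirement met.
Option 17, Option 12: unused.
Cost = 300×5.0 + 200×11.0 = 3700.

3700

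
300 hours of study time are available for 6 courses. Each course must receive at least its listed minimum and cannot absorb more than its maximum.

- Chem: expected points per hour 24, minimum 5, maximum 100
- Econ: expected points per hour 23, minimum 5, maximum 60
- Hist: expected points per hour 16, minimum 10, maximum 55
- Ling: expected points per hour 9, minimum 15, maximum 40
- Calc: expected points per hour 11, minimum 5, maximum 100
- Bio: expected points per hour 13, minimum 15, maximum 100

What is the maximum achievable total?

Meeting every minimum uses 5+5+10+15+5+15 = 55 hours, leaving 245.
Highest expected points per hour first: Chem 24 > Econ 23 > Hist 16 > Bio 13 > Calc 11 > Ling 9.
Chem takes 95 more to reach its cap of 100 ; 150 left.
Econ: +55 to 60 (cap) ; 95 left.
Give Hist 45 more to hit its cap of 55 ; 50 left.
Bio: +50 (room for 85) → 65. Pool exhausted.
Total = 24×100 + 23×60 + 16×55 + 9×15 + 11×5 + 13×65 = 5695.

5695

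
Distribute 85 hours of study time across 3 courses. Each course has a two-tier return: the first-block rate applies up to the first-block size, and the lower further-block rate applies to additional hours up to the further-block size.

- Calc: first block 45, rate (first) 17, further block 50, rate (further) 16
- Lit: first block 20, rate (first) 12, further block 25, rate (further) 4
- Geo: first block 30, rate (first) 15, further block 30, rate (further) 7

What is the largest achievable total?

Order all 6 blocks by rate: Calc/tier1 17 > Calc/tier2 16 > Geo/tier1 15 > Lit/tier1 12 > Geo/tier2 7 > Lit/tier2 4.
Calc tier1 at 17: fill all 45 → 40 left.
Calc tier2 at 16: only 40 left, fill 40.
Total = 17×45 + 16×40 = 1405.

1405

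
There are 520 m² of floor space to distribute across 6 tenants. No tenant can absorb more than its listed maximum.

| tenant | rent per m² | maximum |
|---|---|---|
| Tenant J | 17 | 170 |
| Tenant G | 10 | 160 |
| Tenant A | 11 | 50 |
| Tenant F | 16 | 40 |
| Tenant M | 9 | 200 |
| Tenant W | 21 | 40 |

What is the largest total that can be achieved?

Highest rent per m² first: Tenant W 21 > Tenant J 17 > Tenant F 16 > Tenant A 11 > Tenant G 10 > Tenant M 9.
Tenant W: +40 to 40 (cap) → 480 left.
Tenant J takes 170 to reach its cap of 170 → 310 left.
Tenant F: +40 to 40 (cap) → 270 left.
Tenant A: +50 to 50 (cap) → 220 left.
Tenant G takes 160 to reach its cap of 160 → 60 left.
Only 60 left; Tenant M takes them to reach 60.
Total = 17×170 + 10×160 + 11×50 + 16×40 + 9×60 + 21×40 = 7060.

7060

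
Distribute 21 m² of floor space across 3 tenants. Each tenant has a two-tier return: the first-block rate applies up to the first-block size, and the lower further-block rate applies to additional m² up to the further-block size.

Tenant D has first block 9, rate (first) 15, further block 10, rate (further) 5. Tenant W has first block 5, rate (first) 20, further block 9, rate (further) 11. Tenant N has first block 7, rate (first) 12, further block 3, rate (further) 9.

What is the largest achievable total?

Order all 6 blocks by rate: Tenant W/T1 20 > Tenant D/T1 15 > Tenant N/T1 12 > Tenant W/T2 11 > Tenant N/T2 9 > Tenant D/T2 5.
Tenant W T1 at 20: fill all 5 ; 16 left.
Fill Tenant D T1 block (9 at 15) ; 7 left.
Tenant N T1 at 12: fill all 7 ; 0 left.
Total = 20×5 + 15×9 + 12×7 = 319.

319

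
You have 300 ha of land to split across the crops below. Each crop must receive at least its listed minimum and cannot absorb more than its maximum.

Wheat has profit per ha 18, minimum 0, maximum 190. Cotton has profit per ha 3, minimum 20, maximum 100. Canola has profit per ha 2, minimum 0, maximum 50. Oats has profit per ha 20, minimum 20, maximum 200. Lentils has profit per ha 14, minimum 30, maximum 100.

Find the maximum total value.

Meeting every minimum uses 0+20+0+20+30 = 70 ha, leaving 230.
Order the crops by profit per ha: Oats 20 > Wheat 18 > Lentils 14 > Cotton 3 > Canola 2.
Oats: +180 to 200 (cap) → 50 left.
Wheat: +50 (room for 190) → 50. Pool exhausted.
Total = 18×50 + 3×20 + 20×200 + 14×30 = 5380.

5380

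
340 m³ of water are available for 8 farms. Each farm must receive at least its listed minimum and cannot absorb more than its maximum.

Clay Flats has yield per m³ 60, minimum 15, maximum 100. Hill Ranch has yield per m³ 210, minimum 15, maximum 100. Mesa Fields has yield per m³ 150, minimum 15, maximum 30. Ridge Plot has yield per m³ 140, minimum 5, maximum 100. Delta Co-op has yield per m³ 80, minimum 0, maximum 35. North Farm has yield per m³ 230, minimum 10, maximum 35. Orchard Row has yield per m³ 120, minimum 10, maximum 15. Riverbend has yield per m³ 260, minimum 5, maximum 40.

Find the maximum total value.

61050

Meeting every minimum uses 15+15+15+5+0+10+10+5 = 75 m³, leaving 265.
Order the farms by yield per m³: Riverbend 260 > North Farm 230 > Hill Ranch 210 > Mesa Fields 150 > Ridge Plot 140 > Orchard Row 120 > Delta Co-op 80 > Clay Flats 60.
Give Riverbend 35 more to hit its cap of 40 → 230 left.
Give North Farm 25 more to hit its cap of 35 → 205 left.
Hill Ranch: +85 to 100 (cap) → 120 left.
Mesa Fields: +15 to 30 (cap) → 105 left.
Give Ridge Plot 95 more to hit its cap of 100 → 10 left.
Orchard Row takes 5 more to reach its cap of 15 → 5 left.
Delta Co-op has room for 35 more but only 5 remain, so it gets 5.
Total = 60×15 + 210×100 + 150×30 + 140×100 + 80×5 + 230×35 + 120×15 + 260×40 = 61050.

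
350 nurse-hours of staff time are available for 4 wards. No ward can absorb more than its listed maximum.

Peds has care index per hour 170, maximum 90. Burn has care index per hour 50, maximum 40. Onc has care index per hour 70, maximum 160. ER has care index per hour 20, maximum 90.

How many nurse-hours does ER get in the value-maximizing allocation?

Rank by care index per hour: Peds 170 > Onc 70 > Burn 50 > ER 20.
Give Peds 90 to hit its cap of 90 → 260 left.
Onc takes 160 to reach its cap of 160 → 100 left.
Give Burn 40 to hit its cap of 40 → 60 left.
Only 60 left; ER takes them to reach 60.

60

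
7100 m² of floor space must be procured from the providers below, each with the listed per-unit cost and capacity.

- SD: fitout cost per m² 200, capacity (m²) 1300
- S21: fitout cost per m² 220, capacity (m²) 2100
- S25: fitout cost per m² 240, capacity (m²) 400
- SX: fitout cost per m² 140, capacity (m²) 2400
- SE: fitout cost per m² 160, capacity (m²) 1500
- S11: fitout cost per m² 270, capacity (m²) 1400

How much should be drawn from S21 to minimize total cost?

1900

Cheapest first:
SX (140): use full 2400 → 4700 m² to go.
Take 1500 from SE at 160 → need 3200 more.
Take 1300 from SD at 200 → need 1900 more.
S21 at 220: take 1900 of its 2100 → requirement met.
S25, S11: unused.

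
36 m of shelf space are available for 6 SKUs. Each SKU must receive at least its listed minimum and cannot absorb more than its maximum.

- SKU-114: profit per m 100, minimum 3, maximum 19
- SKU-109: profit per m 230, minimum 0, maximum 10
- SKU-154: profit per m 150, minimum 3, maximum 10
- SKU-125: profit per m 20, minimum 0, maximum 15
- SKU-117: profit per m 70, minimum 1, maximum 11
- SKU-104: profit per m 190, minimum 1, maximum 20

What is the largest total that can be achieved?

6730

Meeting every minimum uses 3+0+3+0+1+1 = 8 m, leaving 28.
Highest profit per m first: SKU-109 230 > SKU-104 190 > SKU-154 150 > SKU-114 100 > SKU-117 70 > SKU-125 20.
SKU-109 takes 10 more to reach its cap of 10 — 18 left.
SKU-104 has room for 19 more but only 18 remain, so it gets 19.
Total = 100×3 + 230×10 + 150×3 + 70×1 + 190×19 = 6730.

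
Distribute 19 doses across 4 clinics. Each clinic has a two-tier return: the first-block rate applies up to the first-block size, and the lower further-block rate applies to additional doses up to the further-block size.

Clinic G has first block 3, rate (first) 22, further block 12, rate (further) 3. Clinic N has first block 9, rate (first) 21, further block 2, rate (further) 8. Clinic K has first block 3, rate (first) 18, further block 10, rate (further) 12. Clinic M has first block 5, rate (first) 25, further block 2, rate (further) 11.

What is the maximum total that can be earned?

Rank every tier by rate: Clinic M/tier1 25 > Clinic G/tier1 22 > Clinic N/tier1 21 > Clinic K/tier1 18 > Clinic K/tier2 12 > Clinic M/tier2 11 > Clinic N/tier2 8 > Clinic G/tier2 3.
Fill Clinic M tier1 block (5 at 25) → 14 left.
Clinic G/tier1 (22): +3 → 11 left.
Clinic N/tier1 (21): +9 → 2 left.
Clinic K/tier1: +2 of 3 at 18; pool empty.
Total = 25×5 + 22×3 + 21×9 + 18×2 = 416.

416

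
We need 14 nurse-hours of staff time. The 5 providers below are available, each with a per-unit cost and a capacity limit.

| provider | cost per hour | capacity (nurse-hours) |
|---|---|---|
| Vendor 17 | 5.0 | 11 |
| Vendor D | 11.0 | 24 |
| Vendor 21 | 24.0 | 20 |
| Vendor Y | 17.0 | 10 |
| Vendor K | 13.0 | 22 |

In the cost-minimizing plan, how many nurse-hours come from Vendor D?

3

Use providers in increasing cost order.
Vendor 17 at 5.0: take all 11 nurse-hours — 3 still needed.
Vendor D (11.0): take the remaining 3 — done.
Vendor K, Vendor Y, Vendor 21: unused.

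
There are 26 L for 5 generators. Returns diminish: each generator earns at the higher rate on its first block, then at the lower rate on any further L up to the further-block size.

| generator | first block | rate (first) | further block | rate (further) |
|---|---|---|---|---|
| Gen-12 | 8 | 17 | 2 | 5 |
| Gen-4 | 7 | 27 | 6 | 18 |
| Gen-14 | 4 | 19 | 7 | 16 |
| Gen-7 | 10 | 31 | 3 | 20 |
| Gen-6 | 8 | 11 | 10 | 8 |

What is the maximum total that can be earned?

Rank every tier by rate: Gen-7/first 31 > Gen-4/first 27 > Gen-7/second 20 > Gen-14/first 19 > Gen-4/second 18 > Gen-12/first 17 > Gen-14/second 16 > Gen-6/first 11 > Gen-6/second 8 > Gen-12/second 5.
Gen-7/first (31): +10 — 16 left.
Gen-4/first (27): +7 — 9 left.
Gen-7/second (20): +3 — 6 left.
Fill Gen-14 first block (4 at 19) — 2 left.
Gen-4/second: +2 of 6 at 18; pool empty.
Total = 31×10 + 27×7 + 20×3 + 19×4 + 18×2 = 671.

671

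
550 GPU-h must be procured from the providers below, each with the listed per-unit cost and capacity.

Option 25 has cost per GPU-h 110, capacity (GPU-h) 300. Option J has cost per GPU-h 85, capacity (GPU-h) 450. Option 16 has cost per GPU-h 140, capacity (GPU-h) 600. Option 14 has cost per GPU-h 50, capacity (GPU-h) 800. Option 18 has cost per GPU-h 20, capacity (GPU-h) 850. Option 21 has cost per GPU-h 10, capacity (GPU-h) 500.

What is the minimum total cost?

6000

Fill from the cheapest provider first.
Option 21 at 10: take all 500 GPU-h → 50 still needed.
Option 18 (20): take the remaining 50 → done.
Option 14, Option J, Option 25, Option 16: unused.
Cost = 500×10 + 50×20 = 6000.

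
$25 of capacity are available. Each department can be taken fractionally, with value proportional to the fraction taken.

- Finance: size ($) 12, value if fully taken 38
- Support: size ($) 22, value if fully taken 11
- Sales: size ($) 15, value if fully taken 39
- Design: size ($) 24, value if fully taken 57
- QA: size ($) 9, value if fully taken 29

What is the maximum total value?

Sort by value density: QA 29/9≈3.22, Finance 38/12≈3.17, Sales 39/15≈2.6, Design 57/24≈2.38, Support 11/22≈0.5.
QA: take in full, 9 $ for value 29 — 16 left.
Finance: take in full, 12 $ for value 38 — 4 left.
4 $ left: a 4/15 share of Sales gives 39×4/15 = 10.4.
Total value = 77.4.

77.4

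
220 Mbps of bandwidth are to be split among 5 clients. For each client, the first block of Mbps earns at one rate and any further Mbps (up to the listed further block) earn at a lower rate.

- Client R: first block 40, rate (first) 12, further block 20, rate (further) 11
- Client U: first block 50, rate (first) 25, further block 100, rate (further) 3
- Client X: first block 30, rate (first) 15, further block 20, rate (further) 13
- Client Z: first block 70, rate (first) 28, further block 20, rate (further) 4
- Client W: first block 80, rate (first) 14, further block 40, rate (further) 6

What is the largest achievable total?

Treat each block as its own option and order by rate: Client Z/first 28 > Client U/first 25 > Client X/first 15 > Client W/first 14 > Client X/second 13 > Client R/first 12 > Client R/second 11 > Client W/second 6 > Client Z/second 4 > Client U/second 3.
Client Z/first (28): +70 → 150 left.
Fill Client U first block (50 at 25) → 100 left.
Client X/first (15): +30 → 70 left.
70 remain; put them into Client W first at 14.
Total = 28×70 + 25×50 + 15×30 + 14×70 = 4640.

4640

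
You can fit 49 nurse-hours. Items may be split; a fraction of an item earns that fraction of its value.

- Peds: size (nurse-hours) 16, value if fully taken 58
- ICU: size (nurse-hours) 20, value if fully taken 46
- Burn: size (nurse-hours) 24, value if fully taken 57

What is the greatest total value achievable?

135.7

Sort by value density: Peds 58/16≈3.62, Burn 57/24≈2.38, ICU 46/20≈2.3.
All 16 nurse-hours of Peds fit (value 58) ; 33 remain.
Take all of Burn (24 nurse-hours, value 57) ; 9 nurse-hours left.
Only 9 nurse-hours remain; take 9/20 of ICU for value 46×9/20 = 20.7.
Total value = 135.7.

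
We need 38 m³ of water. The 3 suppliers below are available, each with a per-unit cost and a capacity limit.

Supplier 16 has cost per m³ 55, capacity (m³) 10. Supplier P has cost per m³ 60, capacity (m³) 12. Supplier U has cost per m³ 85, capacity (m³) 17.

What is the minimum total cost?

Cheapest first:
Supplier 16 at 55: take all 10 m³ → 28 still needed.
Take 12 from Supplier P at 60 → need 16 more.
Take 16 from Supplier U at 85 to finish.
Cost = 10×55 + 12×60 + 16×85 = 2630.

2630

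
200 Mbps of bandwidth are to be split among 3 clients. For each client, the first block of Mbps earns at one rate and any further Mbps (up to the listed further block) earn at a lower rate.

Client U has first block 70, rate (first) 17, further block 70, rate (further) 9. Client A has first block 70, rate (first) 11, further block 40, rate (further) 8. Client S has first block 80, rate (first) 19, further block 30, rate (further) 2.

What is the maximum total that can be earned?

Rank every tier by rate: Client S/tier1 19 > Client U/tier1 17 > Client A/tier1 11 > Client U/tier2 9 > Client A/tier2 8 > Client S/tier2 2.
Fill Client S tier1 block (80 at 19) → 120 left.
Fill Client U tier1 block (70 at 17) → 50 left.
Client A/tier1: +50 of 70 at 11; pool empty.
Total = 19×80 + 17×70 + 11×50 = 3260.

3260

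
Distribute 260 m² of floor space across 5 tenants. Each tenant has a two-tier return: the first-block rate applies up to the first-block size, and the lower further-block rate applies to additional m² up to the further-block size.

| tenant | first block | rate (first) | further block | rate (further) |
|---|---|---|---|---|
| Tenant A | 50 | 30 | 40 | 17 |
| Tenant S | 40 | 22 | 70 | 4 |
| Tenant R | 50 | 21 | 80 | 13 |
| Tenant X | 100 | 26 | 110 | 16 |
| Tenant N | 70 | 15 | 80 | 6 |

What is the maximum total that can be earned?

Rank every tier by rate: Tenant A/tier1 30 > Tenant X/tier1 26 > Tenant S/tier1 22 > Tenant R/tier1 21 > Tenant A/tier2 17 > Tenant X/tier2 16 > Tenant N/tier1 15 > Tenant R/tier2 13 > Tenant N/tier2 6 > Tenant S/tier2 4.
Tenant A/tier1 (30): +50 → 210 left.
Fill Tenant X tier1 block (100 at 26) → 110 left.
Fill Tenant S tier1 block (40 at 22) → 70 left.
Tenant R tier1 at 21: fill all 50 → 20 left.
Tenant A tier2 at 17: only 20 left, fill 20.
Total = 30×50 + 26×100 + 22×40 + 21×50 + 17×20 = 6370.

6370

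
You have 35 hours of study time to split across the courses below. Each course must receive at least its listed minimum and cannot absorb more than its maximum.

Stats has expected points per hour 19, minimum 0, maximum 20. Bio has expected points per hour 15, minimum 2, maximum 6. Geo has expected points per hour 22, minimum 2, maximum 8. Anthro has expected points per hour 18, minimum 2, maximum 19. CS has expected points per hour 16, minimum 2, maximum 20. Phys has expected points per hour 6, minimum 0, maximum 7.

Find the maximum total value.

Meeting every minimum uses 0+2+2+2+2+0 = 8 hours, leaving 27.
Rank by expected points per hour: Geo 22 > Stats 19 > Anthro 18 > CS 16 > Bio 15 > Phys 6.
Geo takes 6 more to reach its cap of 8 → 21 left.
Stats takes 20 more to reach its cap of 20 → 1 left.
Anthro has room for 17 more but only 1 remain, so it gets 3.
Total = 19×20 + 15×2 + 22×8 + 18×3 + 16×2 = 672.

672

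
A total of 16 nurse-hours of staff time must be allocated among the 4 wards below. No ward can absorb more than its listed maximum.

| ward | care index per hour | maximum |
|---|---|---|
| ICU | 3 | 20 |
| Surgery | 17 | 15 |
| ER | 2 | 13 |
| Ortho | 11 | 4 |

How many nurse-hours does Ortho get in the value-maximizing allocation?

1

Order the wards by care index per hour: Surgery 17 > Ortho 11 > ICU 3 > ER 2.
Surgery: +15 to 15 (cap) ; 1 left.
Only 1 left; Ortho takes them to reach 1.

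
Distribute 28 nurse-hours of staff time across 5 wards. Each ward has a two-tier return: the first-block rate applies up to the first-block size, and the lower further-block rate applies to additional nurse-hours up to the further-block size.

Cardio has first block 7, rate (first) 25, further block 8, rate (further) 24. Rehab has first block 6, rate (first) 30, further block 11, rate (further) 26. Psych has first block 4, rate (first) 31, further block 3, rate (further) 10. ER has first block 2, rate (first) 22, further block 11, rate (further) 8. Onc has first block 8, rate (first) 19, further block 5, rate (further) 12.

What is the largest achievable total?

765

Order all 10 blocks by rate: Psych/T1 31 > Rehab/T1 30 > Rehab/T2 26 > Cardio/T1 25 > Cardio/T2 24 > ER/T1 22 > Onc/T1 19 > Onc/T2 12 > Psych/T2 10 > ER/T2 8.
Fill Psych T1 block (4 at 31) ; 24 left.
Rehab T1 at 30: fill all 6 ; 18 left.
Rehab T2 at 26: fill all 11 ; 7 left.
Cardio T1 at 25: fill all 7 ; 0 left.
Total = 31×4 + 30×6 + 26×11 + 25×7 = 765.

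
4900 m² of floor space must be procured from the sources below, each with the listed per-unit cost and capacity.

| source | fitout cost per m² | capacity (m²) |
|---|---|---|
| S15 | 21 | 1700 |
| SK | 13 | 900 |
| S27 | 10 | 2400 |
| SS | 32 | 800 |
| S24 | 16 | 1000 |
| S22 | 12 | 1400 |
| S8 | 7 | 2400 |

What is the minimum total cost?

Cheapest first:
S8 at 7: take all 2400 m² ; 2500 still needed.
S27 (10): use full 2400 ; 100 m² to go.
S22 (12): take the remaining 100 ; done.
SK, S24, S15, SS: unused.
Cost = 2400×7 + 2400×10 + 100×12 = 42000.

42000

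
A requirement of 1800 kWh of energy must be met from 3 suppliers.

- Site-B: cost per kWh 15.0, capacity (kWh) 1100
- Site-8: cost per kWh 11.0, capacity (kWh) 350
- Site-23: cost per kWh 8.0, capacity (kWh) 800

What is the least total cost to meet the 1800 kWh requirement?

20000

Use suppliers in increasing cost order.
Site-23 at 8.0: take all 800 kWh ; 1000 still needed.
Site-8 (11.0): use full 350 ; 650 kWh to go.
Take 650 from Site-B at 15.0 to finish.
Cost = 800×8.0 + 350×11.0 + 650×15.0 = 20000.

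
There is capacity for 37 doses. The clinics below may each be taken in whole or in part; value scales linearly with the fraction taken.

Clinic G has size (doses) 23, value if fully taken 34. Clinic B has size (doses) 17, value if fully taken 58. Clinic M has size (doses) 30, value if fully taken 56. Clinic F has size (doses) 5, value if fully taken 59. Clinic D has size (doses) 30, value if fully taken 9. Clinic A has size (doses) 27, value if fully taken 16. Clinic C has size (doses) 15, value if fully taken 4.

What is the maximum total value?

145

Sort by value density: Clinic F 59/5≈11.8, Clinic B 58/17≈3.41, Clinic M 56/30≈1.87, Clinic G 34/23≈1.48, Clinic A 16/27≈0.593, Clinic D 9/30≈0.3, Clinic C 4/15≈0.267.
Clinic F: take in full, 5 doses for value 59 — 32 left.
Clinic B: take in full, 17 doses for value 58 — 15 left.
Fill the last 15 doses with part of Clinic M: 15/30 of it earns 28.
Total value = 145.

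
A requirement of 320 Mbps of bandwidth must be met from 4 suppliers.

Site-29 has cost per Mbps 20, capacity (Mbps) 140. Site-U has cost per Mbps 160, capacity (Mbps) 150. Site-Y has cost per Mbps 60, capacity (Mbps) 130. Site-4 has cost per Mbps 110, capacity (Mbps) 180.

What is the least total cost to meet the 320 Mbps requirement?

16100

Fill from the cheapest supplier first.
Take 140 from Site-29 at 20 → need 180 more.
Site-Y (60): use full 130 → 50 Mbps to go.
Site-4 (110): take the remaining 50 → done.
Site-U: unused.
Cost = 140×20 + 130×60 + 50×110 = 16100.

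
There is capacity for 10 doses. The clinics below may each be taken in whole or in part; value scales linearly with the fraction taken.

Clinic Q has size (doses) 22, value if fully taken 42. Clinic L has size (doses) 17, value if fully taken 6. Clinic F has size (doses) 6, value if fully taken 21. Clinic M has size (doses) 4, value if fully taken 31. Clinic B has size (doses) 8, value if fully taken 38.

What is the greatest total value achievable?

Best value per unit of size first: Clinic M 31/4≈7.75, Clinic B 38/8≈4.75, Clinic F 21/6≈3.5, Clinic Q 42/22≈1.91, Clinic L 6/17≈0.353.
Clinic M: take in full, 4 doses for value 31 ; 6 left.
6 doses left: a 6/8 share of Clinic B gives 38×6/8 = 28.5.
Total value = 59.5.

59.5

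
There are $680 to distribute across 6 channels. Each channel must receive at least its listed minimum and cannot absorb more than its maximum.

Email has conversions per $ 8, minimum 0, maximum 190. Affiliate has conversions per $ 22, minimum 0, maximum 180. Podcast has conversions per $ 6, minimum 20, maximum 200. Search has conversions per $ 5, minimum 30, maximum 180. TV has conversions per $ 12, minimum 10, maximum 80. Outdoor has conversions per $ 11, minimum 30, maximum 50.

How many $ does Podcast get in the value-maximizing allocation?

150

Meeting every minimum uses 0+0+20+30+10+30 = 90 $, leaving 590.
Rank by conversions per $: Affiliate 22 > TV 12 > Outdoor 11 > Email 8 > Podcast 6 > Search 5.
Affiliate: +180 to 180 (cap) ; 410 left.
TV takes 70 more to reach its cap of 80 ; 340 left.
Give Outdoor 20 more to hit its cap of 50 ; 320 left.
Give Email 190 more to hit its cap of 190 ; 130 left.
Podcast: +130 (room for 180) → 150. Pool exhausted.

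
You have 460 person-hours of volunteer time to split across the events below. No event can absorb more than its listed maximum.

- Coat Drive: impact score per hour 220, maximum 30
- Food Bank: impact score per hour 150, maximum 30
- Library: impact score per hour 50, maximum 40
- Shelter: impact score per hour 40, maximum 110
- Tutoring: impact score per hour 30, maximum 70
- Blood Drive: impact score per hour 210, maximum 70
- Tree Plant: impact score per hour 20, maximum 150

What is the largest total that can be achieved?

36500

Highest impact score per hour first: Coat Drive 220 > Blood Drive 210 > Food Bank 150 > Library 50 > Shelter 40 > Tutoring 30 > Tree Plant 20.
Coat Drive: +30 to 30 (cap) → 430 left.
Blood Drive takes 70 to reach its cap of 70 → 360 left.
Food Bank takes 30 to reach its cap of 30 → 330 left.
Give Library 40 to hit its cap of 40 → 290 left.
Shelter takes 110 to reach its cap of 110 → 180 left.
Tutoring: +70 to 70 (cap) → 110 left.
Tree Plant: +110 (room for 150) → 110. Pool exhausted.
Total = 220×30 + 150×30 + 50×40 + 40×110 + 30×70 + 210×70 + 20×110 = 36500.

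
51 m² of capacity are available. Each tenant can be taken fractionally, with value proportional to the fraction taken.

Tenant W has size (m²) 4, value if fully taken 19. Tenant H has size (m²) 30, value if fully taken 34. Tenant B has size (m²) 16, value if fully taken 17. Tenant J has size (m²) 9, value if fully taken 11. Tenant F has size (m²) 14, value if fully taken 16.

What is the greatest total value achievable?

Rank by value-to-size ratio: Tenant W 19/4≈4.75, Tenant J 11/9≈1.22, Tenant F 16/14≈1.14, Tenant H 34/30≈1.13, Tenant B 17/16≈1.06.
Tenant W: take in full, 4 m² for value 19 → 47 left.
Tenant J: take in full, 9 m² for value 11 → 38 left.
Tenant F: take in full, 14 m² for value 16 → 24 left.
Fill the last 24 m² with part of Tenant H: 24/30 of it earns 27.2.
Total value = 73.2.

73.2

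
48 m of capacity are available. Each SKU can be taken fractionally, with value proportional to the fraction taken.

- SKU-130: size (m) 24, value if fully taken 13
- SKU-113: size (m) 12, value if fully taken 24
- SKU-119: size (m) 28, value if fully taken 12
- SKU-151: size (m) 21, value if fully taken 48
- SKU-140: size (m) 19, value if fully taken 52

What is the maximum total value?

116

Best value per unit of size first: SKU-140 52/19≈2.74, SKU-151 48/21≈2.29, SKU-113 24/12≈2, SKU-130 13/24≈0.542, SKU-119 12/28≈0.429.
SKU-140: take in full, 19 m for value 52 — 29 left.
All 21 m of SKU-151 fit (value 48) — 8 remain.
8 m left: a 8/12 share of SKU-113 gives 24×8/12 = 16.
Total value = 116.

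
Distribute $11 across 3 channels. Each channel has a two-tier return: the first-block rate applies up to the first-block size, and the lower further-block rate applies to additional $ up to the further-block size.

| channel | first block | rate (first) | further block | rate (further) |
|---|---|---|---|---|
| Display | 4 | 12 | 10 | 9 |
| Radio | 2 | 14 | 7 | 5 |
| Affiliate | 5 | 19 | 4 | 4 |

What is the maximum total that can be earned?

171

Rank every tier by rate: Affiliate/first 19 > Radio/first 14 > Display/first 12 > Display/second 9 > Radio/second 5 > Affiliate/second 4.
Affiliate first at 19: fill all 5 — 6 left.
Radio first at 14: fill all 2 — 4 left.
Display/first (12): +4 — 0 left.
Total = 19×5 + 14×2 + 12×4 = 171.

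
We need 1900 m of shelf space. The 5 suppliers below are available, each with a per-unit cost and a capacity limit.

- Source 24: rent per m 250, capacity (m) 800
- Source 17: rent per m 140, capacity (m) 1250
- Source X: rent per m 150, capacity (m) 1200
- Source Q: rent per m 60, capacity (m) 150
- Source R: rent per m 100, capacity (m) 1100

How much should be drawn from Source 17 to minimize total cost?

Fill from the cheapest supplier first.
Take 150 from Source Q at 60 ; need 1750 more.
Source R (100): use full 1100 ; 650 m to go.
Take 650 from Source 17 at 140 to finish.
Source X, Source 24: unused.

650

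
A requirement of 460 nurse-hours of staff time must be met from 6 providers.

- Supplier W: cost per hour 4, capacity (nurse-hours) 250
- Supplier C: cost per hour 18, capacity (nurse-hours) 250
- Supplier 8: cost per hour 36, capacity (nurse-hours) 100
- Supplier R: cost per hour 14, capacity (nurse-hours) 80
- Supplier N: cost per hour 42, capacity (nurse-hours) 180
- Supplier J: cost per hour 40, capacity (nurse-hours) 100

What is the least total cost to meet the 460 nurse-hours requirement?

4460

Fill from the cheapest provider first.
Take 250 from Supplier W at 4 — need 210 more.
Supplier R (14): use full 80 — 130 nurse-hours to go.
Supplier C at 18: take 130 of its 250 — requirement met.
Supplier 8, Supplier J, Supplier N: unused.
Cost = 250×4 + 80×14 + 130×18 = 4460.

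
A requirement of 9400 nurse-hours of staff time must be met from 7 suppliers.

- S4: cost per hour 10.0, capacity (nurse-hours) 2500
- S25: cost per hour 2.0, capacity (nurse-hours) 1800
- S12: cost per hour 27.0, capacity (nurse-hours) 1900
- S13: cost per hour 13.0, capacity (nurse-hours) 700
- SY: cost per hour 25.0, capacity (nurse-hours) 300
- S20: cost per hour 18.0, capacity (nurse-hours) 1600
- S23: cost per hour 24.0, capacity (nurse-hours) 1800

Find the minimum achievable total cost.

Use suppliers in increasing cost order.
S25 at 2.0: take all 1800 nurse-hours — 7600 still needed.
S4 (10.0): use full 2500 — 5100 nurse-hours to go.
S13 at 13.0: take all 700 nurse-hours — 4400 still needed.
S20 (18.0): use full 1600 — 2800 nurse-hours to go.
Take 1800 from S23 at 24.0 — need 1000 more.
SY at 25.0: take all 300 nurse-hours — 700 still needed.
S12 at 27.0: take 700 of its 1900 — requirement met.
Cost = 1800×2.0 + 2500×10.0 + 700×13.0 + 1600×18.0 + 1800×24.0 + 300×25.0 + 700×27.0 = 136100.

136100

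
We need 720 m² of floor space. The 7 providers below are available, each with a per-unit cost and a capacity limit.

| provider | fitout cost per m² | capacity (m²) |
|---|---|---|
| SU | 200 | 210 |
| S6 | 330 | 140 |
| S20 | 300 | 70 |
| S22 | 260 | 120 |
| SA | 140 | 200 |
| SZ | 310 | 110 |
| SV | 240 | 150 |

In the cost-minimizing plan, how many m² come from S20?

Fill from the cheapest provider first.
SA at 140: take all 200 m² ; 520 still needed.
Take 210 from SU at 200 ; need 310 more.
SV (240): use full 150 ; 160 m² to go.
Take 120 from S22 at 260 ; need 40 more.
S20 at 300: take 40 of its 70 ; requirement met.
SZ, S6: unused.

40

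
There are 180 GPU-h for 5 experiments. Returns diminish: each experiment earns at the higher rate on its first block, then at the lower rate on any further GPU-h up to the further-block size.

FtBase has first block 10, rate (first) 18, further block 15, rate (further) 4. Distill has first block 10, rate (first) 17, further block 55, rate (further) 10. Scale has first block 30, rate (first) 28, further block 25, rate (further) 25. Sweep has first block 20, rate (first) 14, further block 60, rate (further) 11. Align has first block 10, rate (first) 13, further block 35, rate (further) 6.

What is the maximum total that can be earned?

Treat each block as its own option and order by rate: Scale/T1 28 > Scale/T2 25 > FtBase/T1 18 > Distill/T1 17 > Sweep/T1 14 > Align/T1 13 > Sweep/T2 11 > Distill/T2 10 > Align/T2 6 > FtBase/T2 4.
Scale T1 at 28: fill all 30 → 150 left.
Fill Scale T2 block (25 at 25) → 125 left.
Fill FtBase T1 block (10 at 18) → 115 left.
Distill/T1 (17): +10 → 105 left.
Sweep/T1 (14): +20 → 85 left.
Align T1 at 13: fill all 10 → 75 left.
Fill Sweep T2 block (60 at 11) → 15 left.
15 remain; put them into Distill T2 at 10.
Total = 28×30 + 25×25 + 18×10 + 17×10 + 14×20 + 13×10 + 11×60 + 10×15 = 3035.

3035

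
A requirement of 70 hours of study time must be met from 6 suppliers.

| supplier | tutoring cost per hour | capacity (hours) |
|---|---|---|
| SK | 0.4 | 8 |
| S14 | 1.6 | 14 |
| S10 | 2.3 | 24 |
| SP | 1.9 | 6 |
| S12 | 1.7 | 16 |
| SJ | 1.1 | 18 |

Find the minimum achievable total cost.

Cheapest first:
SK (0.4): use full 8 ; 62 hours to go.
Take 18 from SJ at 1.1 ; need 44 more.
S14 at 1.6: take all 14 hours ; 30 still needed.
S12 at 1.7: take all 16 hours ; 14 still needed.
Take 6 from SP at 1.9 ; need 8 more.
S10 (2.3): take the remaining 8 ; done.
Cost = 8×0.4 + 18×1.1 + 14×1.6 + 16×1.7 + 6×1.9 + 8×2.3 = 102.4.

102.4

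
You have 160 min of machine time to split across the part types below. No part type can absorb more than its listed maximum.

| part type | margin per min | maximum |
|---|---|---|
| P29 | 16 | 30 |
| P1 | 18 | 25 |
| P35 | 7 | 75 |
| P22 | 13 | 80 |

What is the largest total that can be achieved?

2145

Order the part types by margin per min: P1 18 > P29 16 > P22 13 > P35 7.
Give P1 25 to hit its cap of 25 ; 135 left.
P29: +30 to 30 (cap) ; 105 left.
P22 takes 80 to reach its cap of 80 ; 25 left.
P35 has room for 75 but only 25 remain, so it gets 25.
Total = 16×30 + 18×25 + 7×25 + 13×80 = 2145.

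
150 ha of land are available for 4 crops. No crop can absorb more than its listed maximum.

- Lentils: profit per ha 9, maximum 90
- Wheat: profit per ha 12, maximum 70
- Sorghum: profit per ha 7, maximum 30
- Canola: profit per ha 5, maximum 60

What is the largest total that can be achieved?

Rank by profit per ha: Wheat 12 > Lentils 9 > Sorghum 7 > Canola 5.
Wheat takes 70 to reach its cap of 70 → 80 left.
Lentils: +80 (room for 90) → 80. Pool exhausted.
Total = 9×80 + 12×70 = 1560.

1560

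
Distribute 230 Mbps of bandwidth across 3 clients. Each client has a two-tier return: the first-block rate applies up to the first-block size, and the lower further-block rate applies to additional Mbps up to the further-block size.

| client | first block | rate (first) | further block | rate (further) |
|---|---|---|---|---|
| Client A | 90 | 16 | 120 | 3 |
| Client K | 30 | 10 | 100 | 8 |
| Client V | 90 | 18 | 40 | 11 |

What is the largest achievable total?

3600

Order all 6 blocks by rate: Client V/tier1 18 > Client A/tier1 16 > Client V/tier2 11 > Client K/tier1 10 > Client K/tier2 8 > Client A/tier2 3.
Client V tier1 at 18: fill all 90 ; 140 left.
Client A tier1 at 16: fill all 90 ; 50 left.
Client V/tier2 (11): +40 ; 10 left.
Client K tier1 at 10: only 10 left, fill 10.
Total = 18×90 + 16×90 + 11×40 + 10×10 = 3600.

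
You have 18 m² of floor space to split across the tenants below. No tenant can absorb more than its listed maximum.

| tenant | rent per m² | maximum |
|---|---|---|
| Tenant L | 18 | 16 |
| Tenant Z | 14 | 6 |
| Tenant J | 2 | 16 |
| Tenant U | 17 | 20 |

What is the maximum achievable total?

322

Highest rent per m² first: Tenant L 18 > Tenant U 17 > Tenant Z 14 > Tenant J 2.
Tenant L: +16 to 16 (cap) — 2 left.
Tenant U: +2 (room for 20) → 2. Pool exhausted.
Total = 18×16 + 17×2 = 322.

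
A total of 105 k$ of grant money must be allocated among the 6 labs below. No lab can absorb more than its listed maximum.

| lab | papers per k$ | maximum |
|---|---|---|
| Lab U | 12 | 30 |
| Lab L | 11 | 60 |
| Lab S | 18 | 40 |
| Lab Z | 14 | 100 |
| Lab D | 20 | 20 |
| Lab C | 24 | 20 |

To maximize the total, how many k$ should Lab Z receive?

Order the labs by papers per k$: Lab C 24 > Lab D 20 > Lab S 18 > Lab Z 14 > Lab U 12 > Lab L 11.
Lab C takes 20 to reach its cap of 20 → 85 left.
Lab D takes 20 to reach its cap of 20 → 65 left.
Give Lab S 40 to hit its cap of 40 → 25 left.
Only 25 left; Lab Z takes them to reach 25.

25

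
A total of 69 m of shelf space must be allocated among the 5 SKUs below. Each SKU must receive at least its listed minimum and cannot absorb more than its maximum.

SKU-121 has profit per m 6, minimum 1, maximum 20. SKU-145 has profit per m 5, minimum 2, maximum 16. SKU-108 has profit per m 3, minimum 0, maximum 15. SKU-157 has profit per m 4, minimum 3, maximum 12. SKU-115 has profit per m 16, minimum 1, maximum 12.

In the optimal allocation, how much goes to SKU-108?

Meeting every minimum uses 1+2+0+3+1 = 7 m, leaving 62.
Highest profit per m first: SKU-115 16 > SKU-121 6 > SKU-145 5 > SKU-157 4 > SKU-108 3.
Give SKU-115 11 more to hit its cap of 12 ; 51 left.
SKU-121 takes 19 more to reach its cap of 20 ; 32 left.
Give SKU-145 14 more to hit its cap of 16 ; 18 left.
Give SKU-157 9 more to hit its cap of 12 ; 9 left.
Only 9 left; SKU-108 takes them to reach 9.

9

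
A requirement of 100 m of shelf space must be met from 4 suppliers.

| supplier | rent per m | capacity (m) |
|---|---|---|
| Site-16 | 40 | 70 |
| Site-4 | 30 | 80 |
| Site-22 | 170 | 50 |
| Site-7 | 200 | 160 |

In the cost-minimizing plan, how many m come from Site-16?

20

Fill from the cheapest supplier first.
Take 80 from Site-4 at 30 ; need 20 more.
Site-16 at 40: take 20 of its 70 ; requirement met.
Site-22, Site-7: unused.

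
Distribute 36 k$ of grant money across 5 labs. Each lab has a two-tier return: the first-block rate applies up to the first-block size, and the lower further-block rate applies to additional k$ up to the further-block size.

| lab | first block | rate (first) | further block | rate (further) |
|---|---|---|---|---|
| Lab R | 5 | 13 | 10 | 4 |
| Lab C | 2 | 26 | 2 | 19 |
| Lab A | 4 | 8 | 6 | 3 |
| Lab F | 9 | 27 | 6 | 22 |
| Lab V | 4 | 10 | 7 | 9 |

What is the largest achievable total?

641

Treat each block as its own option and order by rate: Lab F/first 27 > Lab C/first 26 > Lab F/second 22 > Lab C/second 19 > Lab R/first 13 > Lab V/first 10 > Lab V/second 9 > Lab A/first 8 > Lab R/second 4 > Lab A/second 3.
Fill Lab F first block (9 at 27) — 27 left.
Fill Lab C first block (2 at 26) — 25 left.
Lab F second at 22: fill all 6 — 19 left.
Lab C/second (19): +2 — 17 left.
Fill Lab R first block (5 at 13) — 12 left.
Fill Lab V first block (4 at 10) — 8 left.
Lab V second at 9: fill all 7 — 1 left.
1 remain; put them into Lab A first at 8.
Total = 27×9 + 26×2 + 22×6 + 19×2 + 13×5 + 10×4 + 9×7 + 8×1 = 641.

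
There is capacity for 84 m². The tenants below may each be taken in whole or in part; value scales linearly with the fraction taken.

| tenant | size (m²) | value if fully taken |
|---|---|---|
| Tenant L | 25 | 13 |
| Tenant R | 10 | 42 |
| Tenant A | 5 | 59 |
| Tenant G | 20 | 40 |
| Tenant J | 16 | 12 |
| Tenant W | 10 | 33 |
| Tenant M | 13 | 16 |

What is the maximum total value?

Sort by value density: Tenant A 59/5≈11.8, Tenant R 42/10≈4.2, Tenant W 33/10≈3.3, Tenant G 40/20≈2, Tenant M 16/13≈1.23, Tenant J 12/16≈0.75, Tenant L 13/25≈0.52.
All 5 m² of Tenant A fit (value 59) ; 79 remain.
All 10 m² of Tenant R fit (value 42) ; 69 remain.
Tenant W: take in full, 10 m² for value 33 ; 59 left.
All 20 m² of Tenant G fit (value 40) ; 39 remain.
Take all of Tenant M (13 m², value 16) ; 26 m² left.
All 16 m² of Tenant J fit (value 12) ; 10 remain.
Only 10 m² remain; take 10/25 of Tenant L for value 13×10/25 = 5.2.
Total value = 207.2.

207.2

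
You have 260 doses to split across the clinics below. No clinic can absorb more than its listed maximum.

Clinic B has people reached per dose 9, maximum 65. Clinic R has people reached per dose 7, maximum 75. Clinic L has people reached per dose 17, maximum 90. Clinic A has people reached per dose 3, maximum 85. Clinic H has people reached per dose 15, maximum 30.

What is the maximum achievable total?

Order the clinics by people reached per dose: Clinic L 17 > Clinic H 15 > Clinic B 9 > Clinic R 7 > Clinic A 3.
Clinic L takes 90 to reach its cap of 90 ; 170 left.
Clinic H takes 30 to reach its cap of 30 ; 140 left.
Give Clinic B 65 to hit its cap of 65 ; 75 left.
Clinic R takes 75 to reach its cap of 75 ; 0 left.
Total = 9×65 + 7×75 + 17×90 + 15×30 = 3090.

3090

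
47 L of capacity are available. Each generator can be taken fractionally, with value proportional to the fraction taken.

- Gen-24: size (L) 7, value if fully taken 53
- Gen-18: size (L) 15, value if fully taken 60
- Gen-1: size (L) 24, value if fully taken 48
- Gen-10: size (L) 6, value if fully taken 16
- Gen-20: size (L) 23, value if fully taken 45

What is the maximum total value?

167

Sort by value density: Gen-24 53/7≈7.57, Gen-18 60/15≈4, Gen-10 16/6≈2.67, Gen-1 48/24≈2, Gen-20 45/23≈1.96.
Gen-24: take in full, 7 L for value 53 ; 40 left.
Gen-18: take in full, 15 L for value 60 ; 25 left.
Gen-10: take in full, 6 L for value 16 ; 19 left.
Only 19 L remain; take 19/24 of Gen-1 for value 48×19/24 = 38.
Total value = 167.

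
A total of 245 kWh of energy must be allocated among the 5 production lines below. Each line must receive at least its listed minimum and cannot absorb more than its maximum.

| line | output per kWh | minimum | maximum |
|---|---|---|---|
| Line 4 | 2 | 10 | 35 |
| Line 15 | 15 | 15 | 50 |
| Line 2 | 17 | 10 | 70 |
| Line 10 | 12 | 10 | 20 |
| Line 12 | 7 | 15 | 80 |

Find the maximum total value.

Meeting every minimum uses 10+15+10+10+15 = 60 kWh, leaving 185.
Rank by output per kWh: Line 2 17 > Line 15 15 > Line 10 12 > Line 12 7 > Line 4 2.
Line 2 takes 60 more to reach its cap of 70 ; 125 left.
Give Line 15 35 more to hit its cap of 50 ; 90 left.
Give Line 10 10 more to hit its cap of 20 ; 80 left.
Give Line 12 65 more to hit its cap of 80 ; 15 left.
Only 15 left; Line 4 takes them to reach 25.
Total = 2×25 + 15×50 + 17×70 + 12×20 + 7×80 = 2790.

2790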